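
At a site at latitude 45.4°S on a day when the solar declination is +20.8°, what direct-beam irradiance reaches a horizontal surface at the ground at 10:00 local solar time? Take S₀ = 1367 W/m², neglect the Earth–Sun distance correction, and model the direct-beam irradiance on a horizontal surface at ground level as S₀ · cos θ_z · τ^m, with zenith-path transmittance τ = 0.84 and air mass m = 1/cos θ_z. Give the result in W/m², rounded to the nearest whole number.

248 W/m²

Hour angle H = 15° × (10 − 12) = -30.00°.
cos θ_z = sin(-45.4°) sin(20.8°) + cos(-45.4°) cos(20.8°) cos(-30.00°) = -0.2528 + 0.5685 = 0.3157.
Air mass m = 1/cos θ_z = 1/0.3157 = 3.168; τ^m = 0.84^3.168 = 0.5756.
Surface direct beam = 1367 × 0.3157 × 0.5756 = 248.41 W/m².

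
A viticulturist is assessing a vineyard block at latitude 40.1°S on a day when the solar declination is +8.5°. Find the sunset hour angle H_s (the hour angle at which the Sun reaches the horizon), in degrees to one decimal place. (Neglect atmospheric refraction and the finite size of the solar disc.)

−tan φ tan δ = −(-0.8421)(0.1495) = 0.1259; H_s = arccos(0.1259) = 82.77°.

82.8°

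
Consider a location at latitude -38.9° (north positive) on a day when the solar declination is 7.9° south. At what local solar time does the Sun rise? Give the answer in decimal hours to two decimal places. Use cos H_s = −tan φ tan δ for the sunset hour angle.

The sunset hour angle satisfies cos H_s = −tan φ tan δ = -0.1120, giving H_s = 96.43°.
Sunrise is at 12 − H_s/15 = 12 − 6.429 = 5.571 h local solar time.

5.57 h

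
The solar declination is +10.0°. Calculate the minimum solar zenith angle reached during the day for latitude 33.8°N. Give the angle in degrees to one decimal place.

23.8°

At local solar noon the hour angle is zero, so the zenith angle is |φ − δ| = |33.8° − (10.0°)| = 23.8°.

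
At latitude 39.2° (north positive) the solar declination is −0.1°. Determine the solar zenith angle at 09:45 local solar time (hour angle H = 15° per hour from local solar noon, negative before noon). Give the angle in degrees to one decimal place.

50.0°

Hour angle H = 15° × (9.75 − 12) = -33.75°.
cos θ_z = sin φ sin δ + cos φ cos δ cos H = (0.6320)(-0.0017) + (0.7749)(1.0000)(0.8315) = 0.6433.
θ_z = arccos(0.6433) = 49.96°.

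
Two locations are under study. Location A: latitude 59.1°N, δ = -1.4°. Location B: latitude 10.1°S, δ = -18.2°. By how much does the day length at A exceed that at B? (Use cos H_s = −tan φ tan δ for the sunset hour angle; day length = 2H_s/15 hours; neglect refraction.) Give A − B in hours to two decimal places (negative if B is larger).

-0.76 h

A: H_s = arccos(−tan 59.1° · tan -1.4°) = 87.66°, so 2H_s/15 = 11.6880 h.
B: H_s = arccos(−tan -10.1° · tan -18.2°) = 93.36°, so 2H_s/15 = 12.4480 h.
A − B = 11.6880 − 12.4480 = -0.7600 h.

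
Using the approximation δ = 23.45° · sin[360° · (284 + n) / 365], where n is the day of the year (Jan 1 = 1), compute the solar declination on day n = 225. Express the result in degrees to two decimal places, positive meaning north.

+14.43°

360 × (284 + 225) / 365 = 502.027°; sin(502.027°) = 0.6153.
δ = 23.45 × 0.6153 = 14.429° ≈ +14.43°.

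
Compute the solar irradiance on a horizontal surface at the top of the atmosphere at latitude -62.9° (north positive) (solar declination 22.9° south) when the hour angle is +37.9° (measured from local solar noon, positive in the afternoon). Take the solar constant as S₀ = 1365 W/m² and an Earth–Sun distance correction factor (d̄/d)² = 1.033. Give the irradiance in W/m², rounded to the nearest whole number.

cos θ_z = sin φ sin δ + cos φ cos δ cos H = (-0.8902)(-0.3891) + (0.4555)(0.9212)(0.7891) = 0.6775.
Top-of-atmosphere irradiance = S₀ (d̄/d)² cos θ_z = 1365 × 1.033 × 0.6775 = 955.31 W/m².

955 W/m²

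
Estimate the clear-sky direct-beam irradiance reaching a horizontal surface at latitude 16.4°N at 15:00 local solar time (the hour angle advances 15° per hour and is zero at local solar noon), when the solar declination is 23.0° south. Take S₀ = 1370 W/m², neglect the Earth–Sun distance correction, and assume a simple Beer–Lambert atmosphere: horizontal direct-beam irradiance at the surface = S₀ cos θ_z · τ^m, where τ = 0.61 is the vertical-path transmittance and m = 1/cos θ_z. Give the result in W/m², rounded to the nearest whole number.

269 W/m²

Hour angle H = 15° × (15 − 12) = 45.00°.
With φ = 16.4°, δ = -23.0°, H = 45.00°: sin φ sin δ = -0.1103, cos φ cos δ cos H = 0.6244, so cos θ_z = 0.5141.
Air mass m = 1/cos θ_z = 1/0.5141 = 1.945; τ^m = 0.61^1.945 = 0.3824.
Surface direct beam = 1370 × 0.5141 × 0.3824 = 269.33 W/m².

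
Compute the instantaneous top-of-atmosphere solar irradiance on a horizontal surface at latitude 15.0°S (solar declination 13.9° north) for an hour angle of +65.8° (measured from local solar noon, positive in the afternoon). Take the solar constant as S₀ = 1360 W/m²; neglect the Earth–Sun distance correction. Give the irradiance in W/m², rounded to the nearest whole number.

cos θ_z = sin φ sin δ + cos φ cos δ cos H = (-0.2588)(0.2402) + (0.9659)(0.9707)(0.4099) = 0.3222.
Top-of-atmosphere irradiance = S₀ cos θ_z = 1360 × 0.3222 = 438.19 W/m².

438 W/m²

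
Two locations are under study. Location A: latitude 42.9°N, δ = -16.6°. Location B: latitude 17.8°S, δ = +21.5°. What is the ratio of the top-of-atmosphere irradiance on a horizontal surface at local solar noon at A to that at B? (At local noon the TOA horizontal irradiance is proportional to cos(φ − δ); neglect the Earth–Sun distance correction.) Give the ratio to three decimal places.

A: cos θ_z = cos(42.9° − (-16.6°)) = 0.5075.
B: cos θ_z = cos(-17.8° − (21.5°)) = 0.7738.
Ratio A/B = 0.5075 / 0.7738 = 0.6559.

0.656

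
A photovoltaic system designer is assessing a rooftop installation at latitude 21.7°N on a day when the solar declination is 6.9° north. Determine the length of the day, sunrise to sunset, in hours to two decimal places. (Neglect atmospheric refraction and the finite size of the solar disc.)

The sunset hour angle satisfies cos H_s = −tan φ tan δ = -0.0482, giving H_s = 92.76°.
Day length = 2 H_s / 15° h⁻¹ = 185.52° / 15 = 12.368 h.

12.37 hours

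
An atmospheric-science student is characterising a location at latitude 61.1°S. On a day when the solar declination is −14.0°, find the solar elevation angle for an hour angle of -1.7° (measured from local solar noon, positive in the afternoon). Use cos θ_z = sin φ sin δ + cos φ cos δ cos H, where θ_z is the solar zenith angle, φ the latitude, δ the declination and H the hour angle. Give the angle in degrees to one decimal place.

cos θ_z = sin φ sin δ + cos φ cos δ cos H = (-0.8755)(-0.2419) + (0.4833)(0.9703)(0.9996) = 0.6805.
θ_z = arccos(0.6805) = 47.12°, so the elevation is 90° − 47.12° = 42.88°.

42.9°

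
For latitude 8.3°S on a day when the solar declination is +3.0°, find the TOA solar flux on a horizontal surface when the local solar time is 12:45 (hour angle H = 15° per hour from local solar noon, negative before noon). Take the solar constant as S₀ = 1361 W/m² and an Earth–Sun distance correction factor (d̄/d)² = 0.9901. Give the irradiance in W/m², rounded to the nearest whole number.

1296 W/m²

Hour angle H = 15° × (12.75 − 12) = 11.25°.
cos θ_z = sin φ sin δ + cos φ cos δ cos H = (-0.1444)(0.0523) + (0.9895)(0.9986)(0.9808) = 0.9616.
Top-of-atmosphere irradiance = S₀ (d̄/d)² cos θ_z = 1361 × 0.9901 × 0.9616 = 1295.78 W/m².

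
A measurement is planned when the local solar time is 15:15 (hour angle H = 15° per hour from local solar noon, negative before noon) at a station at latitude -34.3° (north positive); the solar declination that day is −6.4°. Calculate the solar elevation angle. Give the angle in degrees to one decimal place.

Hour angle H = 15° × (15.25 − 12) = 48.75°.
cos θ_z = sin(-34.3°) sin(-6.4°) + cos(-34.3°) cos(-6.4°) cos(48.75°) = 0.0628 + 0.5413 = 0.6041.
θ_z = arccos(0.6041) = 52.84°, so the elevation is 90° − 52.84° = 37.16°.

37.2°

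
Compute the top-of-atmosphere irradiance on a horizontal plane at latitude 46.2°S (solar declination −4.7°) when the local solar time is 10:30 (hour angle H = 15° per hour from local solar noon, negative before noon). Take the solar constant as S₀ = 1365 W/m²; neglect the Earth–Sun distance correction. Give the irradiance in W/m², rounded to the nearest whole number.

951 W/m²

Hour angle H = 15° × (10.5 − 12) = -22.50°.
cos θ_z = sin φ sin δ + cos φ cos δ cos H = (-0.7218)(-0.0819) + (0.6921)(0.9966)(0.9239) = 0.6964.
Top-of-atmosphere irradiance = S₀ cos θ_z = 1365 × 0.6964 = 950.59 W/m².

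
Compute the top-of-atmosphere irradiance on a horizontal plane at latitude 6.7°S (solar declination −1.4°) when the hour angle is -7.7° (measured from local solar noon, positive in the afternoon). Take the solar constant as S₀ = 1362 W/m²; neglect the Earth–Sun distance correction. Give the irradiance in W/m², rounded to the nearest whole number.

cos θ_z = sin(-6.7°) sin(-1.4°) + cos(-6.7°) cos(-1.4°) cos(-7.70°) = 0.0029 + 0.9839 = 0.9868.
Top-of-atmosphere irradiance = S₀ cos θ_z = 1362 × 0.9868 = 1344.02 W/m².

1344 W/m²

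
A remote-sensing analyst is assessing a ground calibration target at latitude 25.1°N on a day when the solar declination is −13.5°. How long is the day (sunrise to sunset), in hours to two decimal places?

11.14 hours

−tan φ tan δ = −(0.4684)(-0.2401) = 0.1125; H_s = arccos(0.1125) = 83.54°.
Day length = 2 H_s / 15° h⁻¹ = 167.08° / 15 = 11.139 h.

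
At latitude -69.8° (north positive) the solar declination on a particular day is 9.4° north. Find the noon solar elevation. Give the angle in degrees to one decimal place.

At local solar noon the hour angle is zero, so the elevation is 90° − |φ − δ| = 90° − |-69.8° − (9.4°)| = 90° − 79.2° = 10.8°.

10.8°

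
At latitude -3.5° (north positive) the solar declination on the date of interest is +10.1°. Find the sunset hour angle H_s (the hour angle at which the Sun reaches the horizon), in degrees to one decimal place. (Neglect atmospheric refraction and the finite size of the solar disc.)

cos H_s = −tan(-3.5°) · tan(10.1°) = 0.0109, so H_s = arccos(0.0109) = 89.38°.

89.4°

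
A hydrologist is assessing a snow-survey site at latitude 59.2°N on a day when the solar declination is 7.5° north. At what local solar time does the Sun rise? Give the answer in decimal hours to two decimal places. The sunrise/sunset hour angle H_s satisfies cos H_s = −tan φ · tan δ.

cos H_s = −tan(59.2°) · tan(7.5°) = -0.2208, so H_s = arccos(-0.2208) = 102.76°.
Sunrise is at 12 − H_s/15 = 12 − 6.851 = 5.149 h local solar time.

5.15 h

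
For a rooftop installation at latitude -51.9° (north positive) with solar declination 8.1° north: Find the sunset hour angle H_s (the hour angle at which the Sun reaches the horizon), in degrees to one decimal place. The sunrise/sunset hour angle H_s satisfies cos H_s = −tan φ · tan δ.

−tan φ tan δ = −(-1.2753)(0.1423) = 0.1815; H_s = arccos(0.1815) = 79.54°.

79.5°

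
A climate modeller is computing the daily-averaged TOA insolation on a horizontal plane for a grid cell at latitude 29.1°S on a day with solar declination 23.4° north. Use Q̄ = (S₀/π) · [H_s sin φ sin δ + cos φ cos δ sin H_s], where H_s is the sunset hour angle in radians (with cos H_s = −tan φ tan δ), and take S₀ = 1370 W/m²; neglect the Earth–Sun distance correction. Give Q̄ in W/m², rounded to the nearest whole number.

cos H_s = −tan(-29.1°) · tan(23.4°) = 0.2409, so H_s = arccos(0.2409) = 76.06°. In radians, H_s = 1.3275.
H_s sin φ sin δ = 1.3275 × -0.4863 × 0.3971 = -0.2564.
cos φ cos δ sin H_s = 0.8738 × 0.9178 × 0.9705 = 0.7783.
Q̄ = (1370/π) × (-0.2564 + 0.7783) = 436.08 × 0.5219 = 227.59 W/m².

228 W/m²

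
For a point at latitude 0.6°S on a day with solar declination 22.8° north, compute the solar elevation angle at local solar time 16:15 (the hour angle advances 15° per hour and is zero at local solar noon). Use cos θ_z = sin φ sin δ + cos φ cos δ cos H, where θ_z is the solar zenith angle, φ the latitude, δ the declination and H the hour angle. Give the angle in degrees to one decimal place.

23.8°

Hour angle H = 15° × (16.25 − 12) = 63.75°.
cos θ_z = sin(-0.6°) sin(22.8°) + cos(-0.6°) cos(22.8°) cos(63.75°) = -0.0041 + 0.4077 = 0.4036.
θ_z = arccos(0.4036) = 66.20°, so the elevation is 90° − 66.20° = 23.80°.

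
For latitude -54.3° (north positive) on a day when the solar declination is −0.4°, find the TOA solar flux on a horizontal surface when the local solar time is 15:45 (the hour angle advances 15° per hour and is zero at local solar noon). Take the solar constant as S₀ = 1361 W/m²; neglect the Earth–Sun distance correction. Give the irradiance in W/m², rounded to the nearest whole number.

Hour angle H = 15° × (15.75 − 12) = 56.25°.
cos θ_z = sin(-54.3°) sin(-0.4°) + cos(-54.3°) cos(-0.4°) cos(56.25°) = 0.0057 + 0.3242 = 0.3299.
Top-of-atmosphere irradiance = S₀ cos θ_z = 1361 × 0.3299 = 448.99 W/m².

449 W/m²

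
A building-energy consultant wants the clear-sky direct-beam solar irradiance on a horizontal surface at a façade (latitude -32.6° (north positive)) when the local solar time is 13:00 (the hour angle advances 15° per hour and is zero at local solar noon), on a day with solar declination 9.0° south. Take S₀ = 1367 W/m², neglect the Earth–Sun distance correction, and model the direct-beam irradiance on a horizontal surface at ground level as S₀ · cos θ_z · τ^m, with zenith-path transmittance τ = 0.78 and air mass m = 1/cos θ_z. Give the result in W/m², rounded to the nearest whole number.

Hour angle H = 15° × (13 − 12) = 15.00°.
With φ = -32.6°, δ = -9.0°, H = 15.00°: sin φ sin δ = 0.0843, cos φ cos δ cos H = 0.8037, so cos θ_z = 0.8880.
Air mass m = 1/cos θ_z = 1/0.8880 = 1.126; τ^m = 0.78^1.126 = 0.7560.
Surface direct beam = 1367 × 0.8880 × 0.7560 = 917.71 W/m².

918 W/m²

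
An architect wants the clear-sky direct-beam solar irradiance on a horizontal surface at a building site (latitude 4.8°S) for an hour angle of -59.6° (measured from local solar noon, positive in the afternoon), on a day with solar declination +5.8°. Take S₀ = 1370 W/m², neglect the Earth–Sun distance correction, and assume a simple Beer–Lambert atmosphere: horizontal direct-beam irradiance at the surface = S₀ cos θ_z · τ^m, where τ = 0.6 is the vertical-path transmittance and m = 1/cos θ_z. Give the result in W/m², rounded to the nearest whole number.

240 W/m²

cos θ_z = sin(-4.8°) sin(5.8°) + cos(-4.8°) cos(5.8°) cos(-59.60°) = -0.0085 + 0.5017 = 0.4932.
Air mass m = 1/cos θ_z = 1/0.4932 = 2.028; τ^m = 0.6^2.028 = 0.3549.
Surface direct beam = 1370 × 0.4932 × 0.3549 = 239.80 W/m².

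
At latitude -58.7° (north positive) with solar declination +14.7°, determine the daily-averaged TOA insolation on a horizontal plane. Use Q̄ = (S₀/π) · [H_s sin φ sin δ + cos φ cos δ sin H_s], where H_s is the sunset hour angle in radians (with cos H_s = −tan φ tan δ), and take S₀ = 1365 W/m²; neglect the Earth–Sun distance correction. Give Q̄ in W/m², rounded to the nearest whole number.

91 W/m²

The sunset hour angle satisfies cos H_s = −tan φ tan δ = 0.4315, giving H_s = 64.44°. In radians, H_s = 1.1247.
H_s sin φ sin δ = 1.1247 × -0.8545 × 0.2538 = -0.2439.
cos φ cos δ sin H_s = 0.5195 × 0.9673 × 0.9021 = 0.4533.
Q̄ = (1365/π) × (-0.2439 + 0.4533) = 434.49 × 0.2094 = 90.98 W/m².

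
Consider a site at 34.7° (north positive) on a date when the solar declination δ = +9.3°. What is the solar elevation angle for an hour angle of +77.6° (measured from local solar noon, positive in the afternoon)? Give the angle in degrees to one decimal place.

15.4°

cos θ_z = sin(34.7°) sin(9.3°) + cos(34.7°) cos(9.3°) cos(77.60°) = 0.0920 + 0.1742 = 0.2662.
θ_z = arccos(0.2662) = 74.56°, so the elevation is 90° − 74.56° = 15.44°.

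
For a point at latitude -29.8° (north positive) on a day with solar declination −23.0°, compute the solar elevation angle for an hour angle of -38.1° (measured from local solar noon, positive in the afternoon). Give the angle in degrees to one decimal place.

55.4°

With φ = -29.8°, δ = -23.0°, H = -38.10°: sin φ sin δ = 0.1942, cos φ cos δ cos H = 0.6286, so cos θ_z = 0.8228.
θ_z = arccos(0.8228) = 34.63°, so the elevation is 90° − 34.63° = 55.37°.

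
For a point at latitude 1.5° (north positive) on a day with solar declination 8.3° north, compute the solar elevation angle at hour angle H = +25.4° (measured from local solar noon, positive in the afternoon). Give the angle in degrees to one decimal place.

cos θ_z = sin φ sin δ + cos φ cos δ cos H = (0.0262)(0.1444) + (0.9997)(0.9895)(0.9033) = 0.8973.
θ_z = arccos(0.8973) = 26.19°, so the elevation is 90° − 26.19° = 63.81°.

63.8°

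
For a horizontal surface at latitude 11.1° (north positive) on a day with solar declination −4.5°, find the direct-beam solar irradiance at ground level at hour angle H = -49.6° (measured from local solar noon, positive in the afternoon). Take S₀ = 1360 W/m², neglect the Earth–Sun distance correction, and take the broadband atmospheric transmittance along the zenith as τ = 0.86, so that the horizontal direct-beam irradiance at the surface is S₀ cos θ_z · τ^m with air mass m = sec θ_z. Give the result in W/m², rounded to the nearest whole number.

With φ = 11.1°, δ = -4.5°, H = -49.60°: sin φ sin δ = -0.0151, cos φ cos δ cos H = 0.6340, so cos θ_z = 0.6189.
Air mass m = 1/cos θ_z = 1/0.6189 = 1.616; τ^m = 0.86^1.616 = 0.7837.
Surface direct beam = 1360 × 0.6189 × 0.7837 = 659.64 W/m².

660 W/m²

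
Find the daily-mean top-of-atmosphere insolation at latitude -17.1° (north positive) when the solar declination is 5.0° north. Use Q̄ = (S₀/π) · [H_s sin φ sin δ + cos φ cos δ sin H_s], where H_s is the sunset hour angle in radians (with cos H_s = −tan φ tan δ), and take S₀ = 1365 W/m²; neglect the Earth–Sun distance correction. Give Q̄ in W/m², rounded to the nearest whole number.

The sunset hour angle satisfies cos H_s = −tan φ tan δ = 0.0269, giving H_s = 88.46°. In radians, H_s = 1.5439.
H_s sin φ sin δ = 1.5439 × -0.2940 × 0.0872 = -0.0396.
cos φ cos δ sin H_s = 0.9558 × 0.9962 × 0.9996 = 0.9518.
Q̄ = (1365/π) × (-0.0396 + 0.9518) = 434.49 × 0.9122 = 396.34 W/m².

396 W/m²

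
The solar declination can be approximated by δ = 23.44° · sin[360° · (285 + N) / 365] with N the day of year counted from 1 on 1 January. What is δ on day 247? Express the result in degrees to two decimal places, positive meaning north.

+6.18°

360 × (285 + 247) / 365 = 524.712°; sin(524.712°) = 0.2637.
δ = 23.44 × 0.2637 = 6.181° ≈ +6.18°.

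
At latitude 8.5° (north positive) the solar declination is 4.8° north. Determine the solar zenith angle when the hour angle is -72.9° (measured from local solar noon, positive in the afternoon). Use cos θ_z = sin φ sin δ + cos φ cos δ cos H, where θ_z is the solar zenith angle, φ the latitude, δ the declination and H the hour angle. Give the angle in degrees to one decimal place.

72.4°

With φ = 8.5°, δ = 4.8°, H = -72.90°: sin φ sin δ = 0.0124, cos φ cos δ cos H = 0.2898, so cos θ_z = 0.3022.
θ_z = arccos(0.3022) = 72.41°.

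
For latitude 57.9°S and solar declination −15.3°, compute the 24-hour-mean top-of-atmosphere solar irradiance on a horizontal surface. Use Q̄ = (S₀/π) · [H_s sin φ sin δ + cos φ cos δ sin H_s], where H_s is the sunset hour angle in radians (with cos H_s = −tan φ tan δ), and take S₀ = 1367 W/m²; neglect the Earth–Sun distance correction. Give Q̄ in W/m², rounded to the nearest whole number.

397 W/m²

The sunset hour angle satisfies cos H_s = −tan φ tan δ = -0.4361, giving H_s = 115.86°. In radians, H_s = 2.0221.
H_s sin φ sin δ = 2.0221 × -0.8471 × -0.2639 = 0.4520.
cos φ cos δ sin H_s = 0.5314 × 0.9646 × 0.8999 = 0.4613.
Q̄ = (1367/π) × (0.4520 + 0.4613) = 435.13 × 0.9133 = 397.40 W/m².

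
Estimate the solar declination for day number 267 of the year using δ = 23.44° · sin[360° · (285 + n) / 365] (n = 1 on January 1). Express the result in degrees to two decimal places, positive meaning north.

360 × (285 + 267) / 365 = 544.438°; sin(544.438°) = -0.0774.
δ = 23.44 × -0.0774 = -1.814° ≈ -1.81°.

-1.81°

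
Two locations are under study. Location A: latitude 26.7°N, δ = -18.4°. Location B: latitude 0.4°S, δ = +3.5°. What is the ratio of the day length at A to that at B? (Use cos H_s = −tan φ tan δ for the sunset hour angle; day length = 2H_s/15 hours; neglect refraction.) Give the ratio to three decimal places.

A: H_s = arccos(−tan 26.7° · tan -18.4°) = 80.37°, so 2H_s/15 = 10.7160 h.
B: H_s = arccos(−tan -0.4° · tan 3.5°) = 89.98°, so 2H_s/15 = 11.9973 h.
Ratio A/B = 10.7160 / 11.9973 = 0.8932.

0.893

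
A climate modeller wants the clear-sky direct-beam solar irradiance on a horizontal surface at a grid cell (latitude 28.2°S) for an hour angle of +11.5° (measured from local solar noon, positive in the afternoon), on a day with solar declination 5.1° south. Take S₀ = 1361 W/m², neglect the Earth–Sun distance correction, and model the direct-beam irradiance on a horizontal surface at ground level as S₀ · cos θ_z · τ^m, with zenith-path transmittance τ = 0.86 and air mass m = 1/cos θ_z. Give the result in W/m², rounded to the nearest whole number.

1039 W/m²

cos θ_z = sin φ sin δ + cos φ cos δ cos H = (-0.4726)(-0.0889) + (0.8813)(0.9960)(0.9799) = 0.9021.
Air mass m = 1/cos θ_z = 1/0.9021 = 1.109; τ^m = 0.86^1.109 = 0.8460.
Surface direct beam = 1361 × 0.9021 × 0.8460 = 1038.68 W/m².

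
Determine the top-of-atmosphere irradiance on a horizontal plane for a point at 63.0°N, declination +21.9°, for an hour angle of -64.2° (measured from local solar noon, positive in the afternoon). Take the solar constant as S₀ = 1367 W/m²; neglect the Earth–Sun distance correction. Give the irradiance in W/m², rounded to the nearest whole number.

705 W/m²

With φ = 63.0°, δ = 21.9°, H = -64.20°: sin φ sin δ = 0.3323, cos φ cos δ cos H = 0.1833, so cos θ_z = 0.5156.
Top-of-atmosphere irradiance = S₀ cos θ_z = 1367 × 0.5156 = 704.83 W/m².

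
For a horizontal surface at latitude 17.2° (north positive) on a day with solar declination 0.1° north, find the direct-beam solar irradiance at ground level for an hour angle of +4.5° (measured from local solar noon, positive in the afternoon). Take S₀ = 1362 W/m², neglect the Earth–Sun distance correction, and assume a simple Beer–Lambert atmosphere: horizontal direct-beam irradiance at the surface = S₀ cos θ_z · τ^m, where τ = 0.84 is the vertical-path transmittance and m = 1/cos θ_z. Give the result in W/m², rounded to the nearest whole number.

With φ = 17.2°, δ = 0.1°, H = 4.50°: sin φ sin δ = 0.0005, cos φ cos δ cos H = 0.9523, so cos θ_z = 0.9528.
Air mass m = 1/cos θ_z = 1/0.9528 = 1.050; τ^m = 0.84^1.050 = 0.8327.
Surface direct beam = 1362 × 0.9528 × 0.8327 = 1080.61 W/m².

1081 W/m²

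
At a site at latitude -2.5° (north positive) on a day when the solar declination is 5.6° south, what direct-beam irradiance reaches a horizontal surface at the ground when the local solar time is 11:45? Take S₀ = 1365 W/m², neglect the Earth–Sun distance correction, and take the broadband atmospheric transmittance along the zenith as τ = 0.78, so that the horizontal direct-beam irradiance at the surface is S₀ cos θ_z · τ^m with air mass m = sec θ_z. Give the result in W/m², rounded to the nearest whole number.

Hour angle H = 15° × (11.75 − 12) = -3.75°.
cos θ_z = sin(-2.5°) sin(-5.6°) + cos(-2.5°) cos(-5.6°) cos(-3.75°) = 0.0043 + 0.9922 = 0.9965.
Air mass m = 1/cos θ_z = 1/0.9965 = 1.004; τ^m = 0.78^1.004 = 0.7792.
Surface direct beam = 1365 × 0.9965 × 0.7792 = 1059.89 W/m².

1060 W/m²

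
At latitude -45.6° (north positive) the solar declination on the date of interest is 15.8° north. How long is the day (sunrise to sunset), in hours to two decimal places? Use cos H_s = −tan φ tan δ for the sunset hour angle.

The sunset hour angle satisfies cos H_s = −tan φ tan δ = 0.2890, giving H_s = 73.20°.
Day length = 2 H_s / 15° h⁻¹ = 146.40° / 15 = 9.760 h.

9.76 hours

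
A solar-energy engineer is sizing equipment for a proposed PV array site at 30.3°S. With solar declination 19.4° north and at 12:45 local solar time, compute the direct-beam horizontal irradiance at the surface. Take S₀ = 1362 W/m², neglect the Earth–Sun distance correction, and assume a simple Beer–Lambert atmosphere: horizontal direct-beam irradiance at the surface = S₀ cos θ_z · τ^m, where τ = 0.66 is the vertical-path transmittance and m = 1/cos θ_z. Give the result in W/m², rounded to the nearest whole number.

445 W/m²

Hour angle H = 15° × (12.75 − 12) = 11.25°.
cos θ_z = sin(-30.3°) sin(19.4°) + cos(-30.3°) cos(19.4°) cos(11.25°) = -0.1676 + 0.7987 = 0.6311.
Air mass m = 1/cos θ_z = 1/0.6311 = 1.585; τ^m = 0.66^1.585 = 0.5176.
Surface direct beam = 1362 × 0.6311 × 0.5176 = 444.91 W/m².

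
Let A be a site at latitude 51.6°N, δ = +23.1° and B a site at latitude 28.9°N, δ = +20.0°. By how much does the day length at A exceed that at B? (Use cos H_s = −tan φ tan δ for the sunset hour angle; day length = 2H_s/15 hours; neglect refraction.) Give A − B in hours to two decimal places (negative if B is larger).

+2.80 h

A: H_s = arccos(−tan 51.6° · tan 23.1°) = 122.56°, so 2H_s/15 = 16.3413 h.
B: H_s = arccos(−tan 28.9° · tan 20.0°) = 101.59°, so 2H_s/15 = 13.5453 h.
A − B = 16.3413 − 13.5453 = 2.7960 h.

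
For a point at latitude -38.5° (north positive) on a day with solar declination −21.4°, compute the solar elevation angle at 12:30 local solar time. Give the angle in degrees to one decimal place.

Hour angle H = 15° × (12.5 − 12) = 7.50°.
cos θ_z = sin φ sin δ + cos φ cos δ cos H = (-0.6225)(-0.3649) + (0.7826)(0.9311)(0.9914) = 0.9496.
θ_z = arccos(0.9496) = 18.27°, so the elevation is 90° − 18.27° = 71.73°.

71.7°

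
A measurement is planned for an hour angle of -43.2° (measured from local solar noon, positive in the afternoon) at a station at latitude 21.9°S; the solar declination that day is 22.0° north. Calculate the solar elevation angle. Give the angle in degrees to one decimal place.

cos θ_z = sin φ sin δ + cos φ cos δ cos H = (-0.3730)(0.3746) + (0.9278)(0.9272)(0.7290) = 0.4874.
θ_z = arccos(0.4874) = 60.83°, so the elevation is 90° − 60.83° = 29.17°.

29.2°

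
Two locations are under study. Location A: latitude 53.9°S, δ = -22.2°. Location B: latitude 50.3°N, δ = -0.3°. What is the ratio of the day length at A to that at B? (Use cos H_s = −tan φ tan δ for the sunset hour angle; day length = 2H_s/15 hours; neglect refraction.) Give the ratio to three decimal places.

A: H_s = arccos(−tan -53.9° · tan -22.2°) = 124.03°, so 2H_s/15 = 16.5373 h.
B: H_s = arccos(−tan 50.3° · tan -0.3°) = 89.64°, so 2H_s/15 = 11.9520 h.
Ratio A/B = 16.5373 / 11.9520 = 1.3836.

1.384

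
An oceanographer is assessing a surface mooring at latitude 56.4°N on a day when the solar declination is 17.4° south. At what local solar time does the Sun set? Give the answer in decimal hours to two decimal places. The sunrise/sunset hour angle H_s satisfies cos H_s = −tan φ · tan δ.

16.12 h

The sunset hour angle satisfies cos H_s = −tan φ tan δ = 0.4717, giving H_s = 61.86°.
Sunset is at 12 + H_s/15 = 12 + 4.124 = 16.124 h local solar time.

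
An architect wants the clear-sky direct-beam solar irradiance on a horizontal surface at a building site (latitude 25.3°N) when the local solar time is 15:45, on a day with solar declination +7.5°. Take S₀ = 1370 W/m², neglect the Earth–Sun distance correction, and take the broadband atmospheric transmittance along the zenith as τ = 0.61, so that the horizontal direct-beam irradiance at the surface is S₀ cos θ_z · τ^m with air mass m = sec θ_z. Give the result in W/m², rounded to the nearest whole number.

311 W/m²

Hour angle H = 15° × (15.75 − 12) = 56.25°.
cos θ_z = sin(25.3°) sin(7.5°) + cos(25.3°) cos(7.5°) cos(56.25°) = 0.0558 + 0.4980 = 0.5538.
Air mass m = 1/cos θ_z = 1/0.5538 = 1.806; τ^m = 0.61^1.806 = 0.4095.
Surface direct beam = 1370 × 0.5538 × 0.4095 = 310.69 W/m².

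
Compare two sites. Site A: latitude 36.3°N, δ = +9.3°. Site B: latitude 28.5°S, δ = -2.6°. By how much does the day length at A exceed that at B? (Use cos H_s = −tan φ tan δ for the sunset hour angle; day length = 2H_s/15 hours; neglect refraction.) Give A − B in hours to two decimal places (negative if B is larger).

A: H_s = arccos(−tan 36.3° · tan 9.3°) = 96.91°, so 2H_s/15 = 12.9213 h.
B: H_s = arccos(−tan -28.5° · tan -2.6°) = 91.41°, so 2H_s/15 = 12.1880 h.
A − B = 12.9213 − 12.1880 = 0.7333 h.

+0.73 h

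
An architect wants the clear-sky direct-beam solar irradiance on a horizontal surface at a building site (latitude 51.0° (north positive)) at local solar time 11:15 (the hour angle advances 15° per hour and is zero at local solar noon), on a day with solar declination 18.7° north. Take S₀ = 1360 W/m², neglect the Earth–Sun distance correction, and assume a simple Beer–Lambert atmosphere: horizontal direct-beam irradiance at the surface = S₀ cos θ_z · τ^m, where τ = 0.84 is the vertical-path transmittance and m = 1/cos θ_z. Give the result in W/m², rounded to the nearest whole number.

Hour angle H = 15° × (11.25 − 12) = -11.25°.
cos θ_z = sin φ sin δ + cos φ cos δ cos H = (0.7771)(0.3206) + (0.6293)(0.9472)(0.9808) = 0.8338.
Air mass m = 1/cos θ_z = 1/0.8338 = 1.199; τ^m = 0.84^1.199 = 0.8114.
Surface direct beam = 1360 × 0.8338 × 0.8114 = 920.10 W/m².

920 W/m²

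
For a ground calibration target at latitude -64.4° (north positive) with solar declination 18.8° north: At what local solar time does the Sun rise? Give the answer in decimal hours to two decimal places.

9.02 h

−tan φ tan δ = −(-2.0872)(0.3404) = 0.7105; H_s = arccos(0.7105) = 44.72°.
Sunrise is at 12 − H_s/15 = 12 − 2.981 = 9.019 h local solar time.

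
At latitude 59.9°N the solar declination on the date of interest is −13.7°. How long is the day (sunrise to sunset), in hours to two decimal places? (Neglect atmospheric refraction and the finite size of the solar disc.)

−tan φ tan δ = −(1.7251)(-0.2438) = 0.4206; H_s = arccos(0.4206) = 65.13°.
Day length = 2 H_s / 15° h⁻¹ = 130.26° / 15 = 8.684 h.

8.68 hours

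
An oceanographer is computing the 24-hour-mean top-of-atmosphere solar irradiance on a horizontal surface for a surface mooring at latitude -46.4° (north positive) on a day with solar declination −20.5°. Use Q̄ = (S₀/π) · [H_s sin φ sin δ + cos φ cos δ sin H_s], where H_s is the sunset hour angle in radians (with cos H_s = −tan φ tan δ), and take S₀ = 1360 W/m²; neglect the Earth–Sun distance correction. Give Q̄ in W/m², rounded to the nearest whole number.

474 W/m²

cos H_s = −tan(-46.4°) · tan(-20.5°) = -0.3926, so H_s = arccos(-0.3926) = 113.12°. In radians, H_s = 1.9743.
H_s sin φ sin δ = 1.9743 × -0.7242 × -0.3502 = 0.5007.
cos φ cos δ sin H_s = 0.6896 × 0.9367 × 0.9197 = 0.5941.
Q̄ = (1360/π) × (0.5007 + 0.5941) = 432.90 × 1.0948 = 473.94 W/m².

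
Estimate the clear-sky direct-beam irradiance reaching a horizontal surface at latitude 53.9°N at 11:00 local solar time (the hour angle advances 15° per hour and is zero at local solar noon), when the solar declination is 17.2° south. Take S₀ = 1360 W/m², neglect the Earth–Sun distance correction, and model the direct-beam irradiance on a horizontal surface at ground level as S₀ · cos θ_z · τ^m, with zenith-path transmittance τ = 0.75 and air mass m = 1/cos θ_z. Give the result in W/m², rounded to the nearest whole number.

Hour angle H = 15° × (11 − 12) = -15.00°.
cos θ_z = sin φ sin δ + cos φ cos δ cos H = (0.8080)(-0.2957) + (0.5892)(0.9553)(0.9659) = 0.3047.
Air mass m = 1/cos θ_z = 1/0.3047 = 3.282; τ^m = 0.75^3.282 = 0.3890.
Surface direct beam = 1360 × 0.3047 × 0.3890 = 161.20 W/m².

161 W/m²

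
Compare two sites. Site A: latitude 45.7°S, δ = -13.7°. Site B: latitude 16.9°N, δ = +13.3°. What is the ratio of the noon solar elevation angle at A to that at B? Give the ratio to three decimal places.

A: 90° − |-45.7 − (-13.7)| = 58.00°.
B: 90° − |16.9 − (13.3)| = 86.40°.
Ratio A/B = 58.0000 / 86.4000 = 0.6713.

0.671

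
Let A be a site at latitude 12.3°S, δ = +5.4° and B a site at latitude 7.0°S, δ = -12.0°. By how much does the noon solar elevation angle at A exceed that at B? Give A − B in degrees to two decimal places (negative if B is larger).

A: 90° − |-12.3 − (5.4)| = 72.30°.
B: 90° − |-7.0 − (-12.0)| = 85.00°.
A − B = 72.30 − 85.00 = -12.70°.

-12.70°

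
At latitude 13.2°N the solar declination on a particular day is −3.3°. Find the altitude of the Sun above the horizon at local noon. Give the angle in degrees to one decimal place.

73.5°

At local solar noon the hour angle is zero, so the elevation is 90° − |φ − δ| = 90° − |13.2° − (-3.3°)| = 90° − 16.5° = 73.5°.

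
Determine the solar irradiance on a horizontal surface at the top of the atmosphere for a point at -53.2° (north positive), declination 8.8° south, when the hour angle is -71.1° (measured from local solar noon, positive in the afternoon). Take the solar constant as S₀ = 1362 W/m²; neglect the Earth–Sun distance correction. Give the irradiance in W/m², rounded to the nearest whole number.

428 W/m²

cos θ_z = sin φ sin δ + cos φ cos δ cos H = (-0.8007)(-0.1530) + (0.5990)(0.9882)(0.3239) = 0.3142.
Top-of-atmosphere irradiance = S₀ cos θ_z = 1362 × 0.3142 = 427.94 W/m².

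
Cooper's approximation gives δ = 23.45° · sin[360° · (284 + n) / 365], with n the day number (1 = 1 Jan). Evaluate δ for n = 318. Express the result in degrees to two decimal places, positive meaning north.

-18.91°

360 × (284 + 318) / 365 = 593.753°; sin(593.753°) = -0.8065.
δ = 23.45 × -0.8065 = -18.912° ≈ -18.91°.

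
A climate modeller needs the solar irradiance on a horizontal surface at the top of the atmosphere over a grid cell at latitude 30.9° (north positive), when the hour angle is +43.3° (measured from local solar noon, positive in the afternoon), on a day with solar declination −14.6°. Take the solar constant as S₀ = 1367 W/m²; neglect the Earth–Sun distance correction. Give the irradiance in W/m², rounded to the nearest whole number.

cos θ_z = sin(30.9°) sin(-14.6°) + cos(30.9°) cos(-14.6°) cos(43.30°) = -0.1294 + 0.6043 = 0.4749.
Top-of-atmosphere irradiance = S₀ cos θ_z = 1367 × 0.4749 = 649.19 W/m².

649 W/m²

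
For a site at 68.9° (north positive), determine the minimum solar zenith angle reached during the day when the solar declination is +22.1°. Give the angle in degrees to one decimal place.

46.8°

At local solar noon the hour angle is zero, so the zenith angle is |φ − δ| = |68.9° − (22.1°)| = 46.8°.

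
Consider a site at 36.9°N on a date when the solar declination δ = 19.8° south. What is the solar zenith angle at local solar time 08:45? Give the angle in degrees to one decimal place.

73.0°

Hour angle H = 15° × (8.75 − 12) = -48.75°.
With φ = 36.9°, δ = -19.8°, H = -48.75°: sin φ sin δ = -0.2034, cos φ cos δ cos H = 0.4961, so cos θ_z = 0.2927.
θ_z = arccos(0.2927) = 72.98°.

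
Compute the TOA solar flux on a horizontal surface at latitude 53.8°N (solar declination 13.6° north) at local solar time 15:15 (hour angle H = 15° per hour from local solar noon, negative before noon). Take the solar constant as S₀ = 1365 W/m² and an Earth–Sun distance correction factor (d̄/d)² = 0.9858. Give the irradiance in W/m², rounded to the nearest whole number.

Hour angle H = 15° × (15.25 − 12) = 48.75°.
With φ = 53.8°, δ = 13.6°, H = 48.75°: sin φ sin δ = 0.1898, cos φ cos δ cos H = 0.3785, so cos θ_z = 0.5683.
Top-of-atmosphere irradiance = S₀ (d̄/d)² cos θ_z = 1365 × 0.9858 × 0.5683 = 764.71 W/m².

765 W/m²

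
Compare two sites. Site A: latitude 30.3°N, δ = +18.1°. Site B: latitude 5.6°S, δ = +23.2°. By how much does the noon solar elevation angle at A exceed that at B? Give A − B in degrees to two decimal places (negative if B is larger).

+16.60°

A: 90° − |30.3 − (18.1)| = 77.80°.
B: 90° − |-5.6 − (23.2)| = 61.20°.
A − B = 77.80 − 61.20 = 16.60°.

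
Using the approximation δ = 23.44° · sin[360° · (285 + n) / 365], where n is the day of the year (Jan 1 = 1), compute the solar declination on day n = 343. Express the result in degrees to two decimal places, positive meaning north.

-23.04°

360 × (285 + 343) / 365 = 619.397°; sin(619.397°) = -0.9829.
δ = 23.44 × -0.9829 = -23.039° ≈ -23.04°.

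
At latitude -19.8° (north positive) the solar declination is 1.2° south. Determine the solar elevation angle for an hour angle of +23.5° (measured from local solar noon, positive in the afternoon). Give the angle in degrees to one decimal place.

60.4°

With φ = -19.8°, δ = -1.2°, H = 23.50°: sin φ sin δ = 0.0071, cos φ cos δ cos H = 0.8627, so cos θ_z = 0.8698.
θ_z = arccos(0.8698) = 29.56°, so the elevation is 90° − 29.56° = 60.44°.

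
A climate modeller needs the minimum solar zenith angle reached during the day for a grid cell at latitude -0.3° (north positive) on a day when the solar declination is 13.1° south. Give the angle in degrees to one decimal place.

12.8°

At local solar noon the hour angle is zero, so the zenith angle is |φ − δ| = |-0.3° − (-13.1°)| = 12.8°.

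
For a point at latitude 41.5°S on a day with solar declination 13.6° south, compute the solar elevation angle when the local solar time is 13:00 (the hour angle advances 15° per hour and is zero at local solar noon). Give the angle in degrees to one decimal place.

Hour angle H = 15° × (13 − 12) = 15.00°.
With φ = -41.5°, δ = -13.6°, H = 15.00°: sin φ sin δ = 0.1558, cos φ cos δ cos H = 0.7032, so cos θ_z = 0.8590.
θ_z = arccos(0.8590) = 30.80°, so the elevation is 90° − 30.80° = 59.20°.

59.2°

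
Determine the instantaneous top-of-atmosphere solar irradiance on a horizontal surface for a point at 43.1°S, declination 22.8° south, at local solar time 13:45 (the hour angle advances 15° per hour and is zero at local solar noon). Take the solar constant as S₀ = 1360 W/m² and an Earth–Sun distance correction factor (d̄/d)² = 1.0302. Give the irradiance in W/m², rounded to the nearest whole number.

1217 W/m²

Hour angle H = 15° × (13.75 − 12) = 26.25°.
cos θ_z = sin φ sin δ + cos φ cos δ cos H = (-0.6833)(-0.3875) + (0.7302)(0.9219)(0.8969) = 0.8685.
Top-of-atmosphere irradiance = S₀ (d̄/d)² cos θ_z = 1360 × 1.0302 × 0.8685 = 1216.83 W/m².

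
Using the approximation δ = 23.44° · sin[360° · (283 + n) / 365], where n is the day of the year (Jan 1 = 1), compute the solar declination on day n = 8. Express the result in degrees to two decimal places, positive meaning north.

360 × (283 + 8) / 365 = 287.014°; sin(287.014°) = -0.9562.
δ = 23.44 × -0.9562 = -22.413° ≈ -22.41°.

-22.41°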